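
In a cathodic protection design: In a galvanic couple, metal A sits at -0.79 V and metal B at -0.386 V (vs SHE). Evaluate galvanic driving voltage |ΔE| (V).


Driving voltage is the absolute potential difference.
|ΔE| = |-0.79 − (-0.386)| = 0.404 V

0.404 V


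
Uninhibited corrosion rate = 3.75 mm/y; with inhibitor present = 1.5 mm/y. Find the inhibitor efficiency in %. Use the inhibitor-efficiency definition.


Apply the inhibitor-efficiency definition: IE = (CR_blank − CR_inh)/CR_blank × 100
IE = (3.75 − 1.5) / 3.75 × 100
IE = 2.25 / 3.75 × 100 = 60.0 %

60.0 %


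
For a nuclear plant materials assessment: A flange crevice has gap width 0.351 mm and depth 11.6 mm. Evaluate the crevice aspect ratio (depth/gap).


Aspect ratio = depth / gap
Ratio = 11.6 / 0.351 = 33.0

33.0


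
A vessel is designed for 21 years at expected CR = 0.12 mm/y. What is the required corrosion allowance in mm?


Corrosion allowance = CR × design life
CA = 0.12 * 21 = 2.52 mm

2.52 mm


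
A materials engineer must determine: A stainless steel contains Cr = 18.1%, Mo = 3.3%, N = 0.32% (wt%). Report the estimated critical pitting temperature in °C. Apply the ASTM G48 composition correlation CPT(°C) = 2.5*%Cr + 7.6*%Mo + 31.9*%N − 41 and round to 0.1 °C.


Apply the ASTM G48 empirical CPT estimate: CPT(°C) = 2.5*%Cr + 7.6*%Mo + 31.9*%N − 41
2.5*18.1 = 45.25; 7.6*3.3 = 25.08; 31.9*0.32 = 10.208
CPT = 45.25 + 25.08 + 10.208 − 41 = 39.538 °C
Rounded to 0.1 °C: CPT ≈ 39.5 °C

39.5 °C


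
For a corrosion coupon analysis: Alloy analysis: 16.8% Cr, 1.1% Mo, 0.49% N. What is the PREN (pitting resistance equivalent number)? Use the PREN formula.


Apply the PREN formula: PREN = Cr + 3.3*Mo + 16*N
PREN = 16.8 + 3.3*1.1 + 16*0.49
PREN = 16.8 + 3.63 + 7.84 = 28.27

28.27


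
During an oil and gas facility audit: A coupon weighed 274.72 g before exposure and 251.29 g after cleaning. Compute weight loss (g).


Weight loss = initial − final
WL = 274.72 − 251.29 = 23.43 g

23.43 g


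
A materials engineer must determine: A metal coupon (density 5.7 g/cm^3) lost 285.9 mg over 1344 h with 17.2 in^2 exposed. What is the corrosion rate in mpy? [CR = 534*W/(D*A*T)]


Apply the mpy weight-loss relation: CR = 534 * W / (D * A * T)
Numerator: 534 * 285.9 = 152670.6
Denominator: 5.7 * 17.2 * 1344 = 131765.76
CR = 152670.6 / 131765.76 = 1.1587 mpy

1.1587 mpy


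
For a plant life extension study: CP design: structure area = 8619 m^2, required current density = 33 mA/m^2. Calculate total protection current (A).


I = area * current density, then convert mA → A (÷1000)
I = 8619 * 33 / 1000 = 284.43 A

284.43 A


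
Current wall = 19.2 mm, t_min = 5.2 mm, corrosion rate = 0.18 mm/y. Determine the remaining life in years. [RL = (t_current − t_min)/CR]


Apply the remaining-life relation: RL = (t_current − t_min) / CR
RL = (19.2 − 5.2) / 0.18 = 14.0 / 0.18 = 77.8 years

77.8 years


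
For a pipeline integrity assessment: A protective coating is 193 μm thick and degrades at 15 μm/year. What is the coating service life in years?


Service life = thickness / degradation rate
Life = 193 / 15 = 12.9 years

12.9 years


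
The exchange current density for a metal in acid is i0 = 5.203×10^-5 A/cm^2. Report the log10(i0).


i0 = 5.203×10^-5 A/cm^2
log10(i0) = -4.284

-4.284


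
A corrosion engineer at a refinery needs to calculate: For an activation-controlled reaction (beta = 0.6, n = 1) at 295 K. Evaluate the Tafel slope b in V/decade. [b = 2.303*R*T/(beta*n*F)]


Apply the Tafel slope relation: b = 2.303*R*T/(beta*n*F)
Numerator: 2.303 * 8.314 * 295 = 5648.41
Denominator: 0.6 * 1 * 96485 = 57891.0
b = 5648.41 / 57891.0 = 0.0976 V/decade

0.0976 V/decade


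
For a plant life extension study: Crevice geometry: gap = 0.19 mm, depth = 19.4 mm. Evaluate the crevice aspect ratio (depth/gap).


Aspect ratio = depth / gap
Ratio = 19.4 / 0.19 = 102.1

102.1


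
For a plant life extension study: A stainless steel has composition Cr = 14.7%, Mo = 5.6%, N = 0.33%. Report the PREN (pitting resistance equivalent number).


Apply the PREN formula: PREN = Cr + 3.3*Mo + 16*N
PREN = 14.7 + 3.3*5.6 + 16*0.33
PREN = 14.7 + 18.48 + 5.28 = 38.46

38.46


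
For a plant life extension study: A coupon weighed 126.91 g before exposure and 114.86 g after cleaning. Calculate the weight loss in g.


Weight loss = initial − final
WL = 126.91 − 114.86 = 12.05 g

12.05 g


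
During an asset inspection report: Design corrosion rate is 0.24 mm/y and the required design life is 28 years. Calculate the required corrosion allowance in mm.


Corrosion allowance = CR × design life
CA = 0.24 * 28 = 6.72 mm

6.72 mm


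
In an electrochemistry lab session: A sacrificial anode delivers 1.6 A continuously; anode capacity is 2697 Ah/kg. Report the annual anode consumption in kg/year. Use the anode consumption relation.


Annual consumption = current * hours per year / capacity
Rate = 1.6 * 8760 / 2697 = 5.2 kg/year

5.2 kg/year


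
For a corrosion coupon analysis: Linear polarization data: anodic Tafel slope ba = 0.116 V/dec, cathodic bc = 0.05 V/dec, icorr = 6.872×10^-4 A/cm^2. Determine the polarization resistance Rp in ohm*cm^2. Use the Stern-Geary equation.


Apply the Stern-Geary equation: Rp = ba*bc / (2.303*icorr*(ba+bc))
ba*bc = 0.116*0.05 = 0.0058
ba+bc = 0.166; 2.303*icorr*(ba+bc) = 2.303*6.872×10^-4*0.166 = 2.6271519×10^-4
Rp = 0.0058 / 2.6271519×10^-4 = 22.08 ohm*cm^2

22.08 ohm*cm^2


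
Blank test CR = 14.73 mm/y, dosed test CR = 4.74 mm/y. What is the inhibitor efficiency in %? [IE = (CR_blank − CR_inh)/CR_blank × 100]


Apply the inhibitor-efficiency definition: IE = (CR_blank − CR_inh)/CR_blank × 100
IE = (14.73 − 4.74) / 14.73 × 100
IE = 9.99 / 14.73 × 100 = 67.8 %

67.8 %


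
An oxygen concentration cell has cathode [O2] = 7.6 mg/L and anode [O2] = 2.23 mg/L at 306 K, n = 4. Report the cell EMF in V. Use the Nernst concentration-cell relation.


Apply the Nernst concentration-cell relation: E = (RT/nF)*ln(C_cathode/C_anode)
RT/nF = 8.314*306/(4*96485) = 0.00659192 V
ln(7.6/2.23) = 1.22615
E = 0.00659192 * 1.22615 = 0.00808 V

0.00808 V


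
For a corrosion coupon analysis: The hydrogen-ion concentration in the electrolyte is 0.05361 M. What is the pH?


pH = −log10[H+]
pH = −log10(0.05361) = 1.27

1.27


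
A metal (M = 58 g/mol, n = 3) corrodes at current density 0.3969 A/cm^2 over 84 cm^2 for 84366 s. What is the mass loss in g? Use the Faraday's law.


Apply Faraday's law: m = i*A*t*M / (n*F)
Total charge passed Q = i*A*t = 0.3969*84*84366 = 2812728.6936 C
m = Q*M/(n*F) = 2812728.6936*58/(3*96485) = 563.6049 g

563.6049 g


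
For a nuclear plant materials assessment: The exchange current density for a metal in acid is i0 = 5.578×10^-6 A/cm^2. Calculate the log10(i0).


i0 = 5.578×10^-6 A/cm^2
log10(i0) = -5.254

-5.254


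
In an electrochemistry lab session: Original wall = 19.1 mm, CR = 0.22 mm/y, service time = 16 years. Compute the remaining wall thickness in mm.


Remaining wall = original − CR × time
t = 19.1 − 0.22*16 = 19.1 − 3.52 = 15.58 mm

15.58 mm


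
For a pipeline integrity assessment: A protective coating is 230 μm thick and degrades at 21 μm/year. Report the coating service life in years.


Service life = thickness / degradation rate
Life = 230 / 21 = 11.0 years

11.0 years


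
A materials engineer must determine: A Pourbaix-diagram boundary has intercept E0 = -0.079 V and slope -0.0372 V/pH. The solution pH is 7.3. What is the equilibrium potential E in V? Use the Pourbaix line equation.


Apply the Pourbaix line equation: E = E0 + slope*pH
E = -0.079 + (-0.0372)*7.3 = -0.079 + (-0.27156) = -0.35056 V
Rounded to 4 decimal places: E = -0.3506 V

-0.3506 V


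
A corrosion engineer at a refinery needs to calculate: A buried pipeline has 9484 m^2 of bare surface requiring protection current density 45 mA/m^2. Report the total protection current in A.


I = area * current density, then convert mA → A (÷1000)
I = 9484 * 45 / 1000 = 426.78 A

426.78 A


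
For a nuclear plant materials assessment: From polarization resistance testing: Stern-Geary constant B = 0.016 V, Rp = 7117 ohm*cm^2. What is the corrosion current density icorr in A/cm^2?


Apply the Stern-Geary relation: icorr = B / Rp
icorr = 0.016 / 7117 = 2.248×10^-6 A/cm^2

2.248×10^-6 A/cm^2


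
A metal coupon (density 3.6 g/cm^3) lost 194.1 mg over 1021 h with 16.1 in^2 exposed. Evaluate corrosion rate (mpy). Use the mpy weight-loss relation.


Apply the mpy weight-loss relation: CR = 534 * W / (D * A * T)
Numerator: 534 * 194.1 = 103649.4
Denominator: 3.6 * 16.1 * 1021 = 59177.16
CR = 103649.4 / 59177.16 = 1.7515 mpy

1.7515 mpy


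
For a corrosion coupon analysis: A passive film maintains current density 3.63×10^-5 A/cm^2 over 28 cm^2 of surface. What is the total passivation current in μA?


I = i_pass * A, then convert A → μA (×10^6)
I = 3.63×10^-5 * 28 * 10^6 = 1016.4 μA

1016.4 μA


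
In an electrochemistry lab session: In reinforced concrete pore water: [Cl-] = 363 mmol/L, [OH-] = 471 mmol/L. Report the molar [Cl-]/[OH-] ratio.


Threshold parameter = [Cl-] / [OH-] (molar basis; both in mmol/L, so units cancel)
Ratio = 363 / 471 = 0.77

0.77


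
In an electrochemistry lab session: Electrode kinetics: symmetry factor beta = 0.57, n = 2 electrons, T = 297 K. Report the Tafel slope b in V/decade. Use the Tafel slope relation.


Apply the Tafel slope relation: b = 2.303*R*T/(beta*n*F)
Numerator: 2.303 * 8.314 * 297 = 5686.7
Denominator: 0.57 * 2 * 96485 = 109992.9
b = 5686.7 / 109992.9 = 0.052 V/decade

0.052 V/decade


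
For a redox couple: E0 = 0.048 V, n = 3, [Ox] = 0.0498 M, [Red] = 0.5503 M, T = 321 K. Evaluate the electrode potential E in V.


Apply the Nernst equation: E = E0 + (RT/nF)*ln([Ox]/[Red])
Step 1: RT/nF = 8.314*321/(3*96485) = 0.00922007 V
Step 2: [Ox]/[Red] = 0.0498/0.5503 = 0.090496
Step 3: ln(0.090496) = -2.40245
Step 4: correction = 0.00922007 * -2.40245 = -0.0222 V
E = 0.048 + -0.0222 = 0.0258 V

0.0258 V


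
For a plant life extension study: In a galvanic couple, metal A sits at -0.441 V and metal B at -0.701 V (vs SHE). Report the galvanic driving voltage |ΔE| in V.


Driving voltage is the absolute potential difference.
|ΔE| = |-0.441 − (-0.701)| = 0.26 V

0.26 V


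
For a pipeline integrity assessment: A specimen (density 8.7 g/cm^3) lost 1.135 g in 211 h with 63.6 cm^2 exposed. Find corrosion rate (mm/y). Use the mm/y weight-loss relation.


Apply the mm/y weight-loss relation: CR = 87600 * W / (D * A * T)
Numerator: 87600 * 1.135 = 99426.0
Denominator: 8.7 * 63.6 * 211 = 116750.52
CR = 99426.0 / 116750.52 = 0.8516 mm/y

0.8516 mm/y


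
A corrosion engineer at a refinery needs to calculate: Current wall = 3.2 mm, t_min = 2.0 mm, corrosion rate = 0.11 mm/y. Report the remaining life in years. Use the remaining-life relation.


Apply the remaining-life relation: RL = (t_current − t_min) / CR
RL = (3.2 − 2.0) / 0.11 = 1.2 / 0.11 = 10.9 years

10.9 years


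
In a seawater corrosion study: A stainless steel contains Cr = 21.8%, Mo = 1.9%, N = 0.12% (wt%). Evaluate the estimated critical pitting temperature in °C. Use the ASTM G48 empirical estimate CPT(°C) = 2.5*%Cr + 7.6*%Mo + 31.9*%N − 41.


Apply the ASTM G48 empirical CPT estimate: CPT(°C) = 2.5*%Cr + 7.6*%Mo + 31.9*%N − 41
2.5*21.8 = 54.5; 7.6*1.9 = 14.44; 31.9*0.12 = 3.828
CPT = 54.5 + 14.44 + 3.828 − 41 = 31.768 °C
Rounded to 0.1 °C: CPT ≈ 31.8 °C

31.8 °C


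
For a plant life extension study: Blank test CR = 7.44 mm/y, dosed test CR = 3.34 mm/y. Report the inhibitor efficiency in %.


Apply the inhibitor-efficiency definition: IE = (CR_blank − CR_inh)/CR_blank × 100
IE = (7.44 − 3.34) / 7.44 × 100
IE = 4.1 / 7.44 × 100 = 55.1 %

55.1 %


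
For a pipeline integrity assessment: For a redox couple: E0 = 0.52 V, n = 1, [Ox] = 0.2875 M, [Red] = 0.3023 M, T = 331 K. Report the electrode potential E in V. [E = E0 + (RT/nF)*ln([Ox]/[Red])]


Apply the Nernst equation: E = E0 + (RT/nF)*ln([Ox]/[Red])
Step 1: RT/nF = 8.314*331/(1*96485) = 0.02852188 V
Step 2: [Ox]/[Red] = 0.2875/0.3023 = 0.951042
Step 3: ln(0.951042) = -0.050197
Step 4: correction = 0.02852188 * -0.050197 = -0.0014 V
E = 0.52 + -0.0014 = 0.5186 V

0.5186 V


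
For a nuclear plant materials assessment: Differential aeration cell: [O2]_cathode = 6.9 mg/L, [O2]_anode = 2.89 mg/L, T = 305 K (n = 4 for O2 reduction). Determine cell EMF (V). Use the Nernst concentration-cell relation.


Apply the Nernst concentration-cell relation: E = (RT/nF)*ln(C_cathode/C_anode)
RT/nF = 8.314*305/(4*96485) = 0.00657037 V
ln(6.9/2.89) = 0.87026
E = 0.00657037 * 0.87026 = 0.00572 V

0.00572 V


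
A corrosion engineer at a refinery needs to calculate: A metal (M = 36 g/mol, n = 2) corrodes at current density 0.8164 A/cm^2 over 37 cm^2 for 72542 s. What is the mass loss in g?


Apply Faraday's law: m = i*A*t*M / (n*F)
Total charge passed Q = i*A*t = 0.8164*37*72542 = 2191261.6856 C
m = Q*M/(n*F) = 2191261.6856*36/(2*96485) = 408.796 g

408.796 g


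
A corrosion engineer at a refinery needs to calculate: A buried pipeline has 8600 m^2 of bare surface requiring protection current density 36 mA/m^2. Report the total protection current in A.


I = area * current density, then convert mA → A (÷1000)
I = 8600 * 36 / 1000 = 309.6 A

309.6 A


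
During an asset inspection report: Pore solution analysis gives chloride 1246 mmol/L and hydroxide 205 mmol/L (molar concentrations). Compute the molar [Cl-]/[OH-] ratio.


Threshold parameter = [Cl-] / [OH-] (molar basis; both in mmol/L, so units cancel)
Ratio = 1246 / 205 = 6.08

6.08


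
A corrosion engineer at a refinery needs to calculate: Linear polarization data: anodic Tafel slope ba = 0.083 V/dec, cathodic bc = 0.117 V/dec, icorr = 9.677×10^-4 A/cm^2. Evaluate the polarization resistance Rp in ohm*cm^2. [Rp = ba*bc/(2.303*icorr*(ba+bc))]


Apply the Stern-Geary equation: Rp = ba*bc / (2.303*icorr*(ba+bc))
ba*bc = 0.083*0.117 = 0.009711
ba+bc = 0.2; 2.303*icorr*(ba+bc) = 2.303*9.677×10^-4*0.2 = 4.4572262×10^-4
Rp = 0.009711 / 4.4572262×10^-4 = 21.79 ohm*cm^2

21.79 ohm*cm^2


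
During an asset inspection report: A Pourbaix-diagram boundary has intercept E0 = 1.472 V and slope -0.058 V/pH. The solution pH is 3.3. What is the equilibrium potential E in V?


Apply the Pourbaix line equation: E = E0 + slope*pH
E = 1.472 + (-0.058)*3.3 = 1.472 + (-0.1914) = 1.2806 V
Rounded to 4 decimal places: E = 1.2806 V

1.2806 V


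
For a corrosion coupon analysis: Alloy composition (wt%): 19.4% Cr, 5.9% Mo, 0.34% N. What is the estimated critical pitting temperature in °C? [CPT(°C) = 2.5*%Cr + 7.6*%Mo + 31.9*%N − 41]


Apply the ASTM G48 empirical CPT estimate: CPT(°C) = 2.5*%Cr + 7.6*%Mo + 31.9*%N − 41
2.5*19.4 = 48.5; 7.6*5.9 = 44.84; 31.9*0.34 = 10.846
CPT = 48.5 + 44.84 + 10.846 − 41 = 63.186 °C
Rounded to 0.1 °C: CPT ≈ 63.2 °C

63.2 °C


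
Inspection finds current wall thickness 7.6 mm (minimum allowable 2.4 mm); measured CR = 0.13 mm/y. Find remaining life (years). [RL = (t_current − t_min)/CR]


Apply the remaining-life relation: RL = (t_current − t_min) / CR
RL = (7.6 − 2.4) / 0.13 = 5.2 / 0.13 = 40.0 years

40.0 years


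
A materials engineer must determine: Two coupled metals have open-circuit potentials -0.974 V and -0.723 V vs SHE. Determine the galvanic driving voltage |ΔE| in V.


Driving voltage is the absolute potential difference.
|ΔE| = |-0.974 − (-0.723)| = 0.251 V

0.251 V


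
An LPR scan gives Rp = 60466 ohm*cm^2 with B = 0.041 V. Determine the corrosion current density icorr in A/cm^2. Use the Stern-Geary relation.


Apply the Stern-Geary relation: icorr = B / Rp
icorr = 0.041 / 60466 = 6.781×10^-7 A/cm^2

6.781×10^-7 A/cm^2


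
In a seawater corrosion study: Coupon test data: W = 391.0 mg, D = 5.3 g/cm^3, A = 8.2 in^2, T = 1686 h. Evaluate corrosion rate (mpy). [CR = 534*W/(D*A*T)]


Apply the mpy weight-loss relation: CR = 534 * W / (D * A * T)
Numerator: 534 * 391.0 = 208794.0
Denominator: 5.3 * 8.2 * 1686 = 73273.56
CR = 208794.0 / 73273.56 = 2.85 mpy

2.85 mpy


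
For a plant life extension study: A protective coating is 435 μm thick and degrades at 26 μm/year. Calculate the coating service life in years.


Service life = thickness / degradation rate
Life = 435 / 26 = 16.7 years

16.7 years


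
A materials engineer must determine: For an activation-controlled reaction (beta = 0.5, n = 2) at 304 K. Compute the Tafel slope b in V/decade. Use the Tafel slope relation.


Apply the Tafel slope relation: b = 2.303*R*T/(beta*n*F)
Numerator: 2.303 * 8.314 * 304 = 5820.73
Denominator: 0.5 * 2 * 96485 = 96485.0
b = 5820.73 / 96485.0 = 0.06 V/decade

0.06 V/decade


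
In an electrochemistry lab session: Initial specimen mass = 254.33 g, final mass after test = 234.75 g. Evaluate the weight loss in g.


Weight loss = initial − final
WL = 254.33 − 234.75 = 19.58 g

19.58 g


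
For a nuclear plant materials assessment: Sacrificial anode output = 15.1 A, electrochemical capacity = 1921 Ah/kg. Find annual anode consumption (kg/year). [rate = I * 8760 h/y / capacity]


Annual consumption = current * hours per year / capacity
Rate = 15.1 * 8760 / 1921 = 68.9 kg/year

68.9 kg/year


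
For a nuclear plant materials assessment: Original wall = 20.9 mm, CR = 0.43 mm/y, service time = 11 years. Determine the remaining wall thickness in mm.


Remaining wall = original − CR × time
t = 20.9 − 0.43*11 = 20.9 − 4.73 = 16.17 mm

16.17 mm


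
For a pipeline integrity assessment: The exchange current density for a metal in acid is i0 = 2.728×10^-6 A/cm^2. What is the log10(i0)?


i0 = 2.728×10^-6 A/cm^2
log10(i0) = -5.564

-5.564


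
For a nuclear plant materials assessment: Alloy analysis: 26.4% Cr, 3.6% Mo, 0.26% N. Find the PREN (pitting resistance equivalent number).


Apply the PREN formula: PREN = Cr + 3.3*Mo + 16*N
PREN = 26.4 + 3.3*3.6 + 16*0.26
PREN = 26.4 + 11.88 + 4.16 = 42.44

42.44


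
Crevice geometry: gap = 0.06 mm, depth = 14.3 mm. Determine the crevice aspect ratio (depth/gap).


Aspect ratio = depth / gap
Ratio = 14.3 / 0.06 = 238.3

238.3


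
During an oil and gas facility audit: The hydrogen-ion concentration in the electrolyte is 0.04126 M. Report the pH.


pH = −log10[H+]
pH = −log10(0.04126) = 1.38

1.38


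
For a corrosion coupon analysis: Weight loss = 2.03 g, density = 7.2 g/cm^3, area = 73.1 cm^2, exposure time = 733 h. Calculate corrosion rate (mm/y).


Apply the mm/y weight-loss relation: CR = 87600 * W / (D * A * T)
Numerator: 87600 * 2.03 = 177828.0
Denominator: 7.2 * 73.1 * 733 = 385792.56
CR = 177828.0 / 385792.56 = 0.4609 mm/y

0.4609 mm/y


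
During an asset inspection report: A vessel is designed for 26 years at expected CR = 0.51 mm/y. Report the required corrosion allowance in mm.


Corrosion allowance = CR × design life
CA = 0.51 * 26 = 13.26 mm

13.26 mm


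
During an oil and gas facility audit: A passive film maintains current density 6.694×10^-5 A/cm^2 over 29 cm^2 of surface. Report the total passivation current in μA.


I = i_pass * A, then convert A → μA (×10^6)
I = 6.694×10^-5 * 29 * 10^6 = 1941.26 μA

1941.26 μA


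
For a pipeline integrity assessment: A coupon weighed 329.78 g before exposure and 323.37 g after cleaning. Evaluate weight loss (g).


Weight loss = initial − final
WL = 329.78 − 323.37 = 6.41 g

6.41 g


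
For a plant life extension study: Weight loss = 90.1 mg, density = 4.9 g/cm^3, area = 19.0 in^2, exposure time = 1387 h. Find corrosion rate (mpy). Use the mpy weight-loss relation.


Apply the mpy weight-loss relation: CR = 534 * W / (D * A * T)
Numerator: 534 * 90.1 = 48113.4
Denominator: 4.9 * 19.0 * 1387 = 129129.7
CR = 48113.4 / 129129.7 = 0.373 mpy

0.373 mpy


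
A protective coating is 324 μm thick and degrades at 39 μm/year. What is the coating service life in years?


Service life = thickness / degradation rate
Life = 324 / 39 = 8.3 years

8.3 years


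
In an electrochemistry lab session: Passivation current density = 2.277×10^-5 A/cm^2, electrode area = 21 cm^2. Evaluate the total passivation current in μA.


I = i_pass * A, then convert A → μA (×10^6)
I = 2.277×10^-5 * 21 * 10^6 = 478.17 μA

478.17 μA


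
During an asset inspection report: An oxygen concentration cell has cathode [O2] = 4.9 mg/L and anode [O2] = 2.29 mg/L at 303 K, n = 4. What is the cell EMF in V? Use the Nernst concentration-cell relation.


Apply the Nernst concentration-cell relation: E = (RT/nF)*ln(C_cathode/C_anode)
RT/nF = 8.314*303/(4*96485) = 0.00652729 V
ln(4.9/2.29) = 0.76068
E = 0.00652729 * 0.76068 = 0.00497 V

0.00497 V


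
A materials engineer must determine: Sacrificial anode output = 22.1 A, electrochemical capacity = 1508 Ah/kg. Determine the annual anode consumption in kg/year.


Annual consumption = current * hours per year / capacity
Rate = 22.1 * 8760 / 1508 = 128.4 kg/year

128.4 kg/year


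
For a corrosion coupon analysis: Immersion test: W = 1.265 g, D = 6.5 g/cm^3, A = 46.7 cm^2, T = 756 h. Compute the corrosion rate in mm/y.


Apply the mm/y weight-loss relation: CR = 87600 * W / (D * A * T)
Numerator: 87600 * 1.265 = 110814.0
Denominator: 6.5 * 46.7 * 756 = 229483.8
CR = 110814.0 / 229483.8 = 0.482884 mm/y

0.482884 mm/y


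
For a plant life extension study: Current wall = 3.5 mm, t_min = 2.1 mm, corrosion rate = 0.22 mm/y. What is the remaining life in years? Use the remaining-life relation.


Apply the remaining-life relation: RL = (t_current − t_min) / CR
RL = (3.5 − 2.1) / 0.22 = 1.4 / 0.22 = 6.4 years

6.4 years


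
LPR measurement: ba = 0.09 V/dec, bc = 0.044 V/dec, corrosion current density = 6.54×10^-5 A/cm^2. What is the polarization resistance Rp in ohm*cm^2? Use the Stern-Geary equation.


Apply the Stern-Geary equation: Rp = ba*bc / (2.303*icorr*(ba+bc))
ba*bc = 0.09*0.044 = 0.00396
ba+bc = 0.134; 2.303*icorr*(ba+bc) = 2.303*6.54×10^-5*0.134 = 2.0182571×10^-5
Rp = 0.00396 / 2.0182571×10^-5 = 196.2 ohm*cm^2

196.2 ohm*cm^2


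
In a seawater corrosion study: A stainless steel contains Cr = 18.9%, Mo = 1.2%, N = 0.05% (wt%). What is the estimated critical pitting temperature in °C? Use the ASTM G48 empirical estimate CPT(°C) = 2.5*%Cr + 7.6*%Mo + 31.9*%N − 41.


Apply the ASTM G48 empirical CPT estimate: CPT(°C) = 2.5*%Cr + 7.6*%Mo + 31.9*%N − 41
2.5*18.9 = 47.25; 7.6*1.2 = 9.12; 31.9*0.05 = 1.595
CPT = 47.25 + 9.12 + 1.595 − 41 = 16.965 °C
Rounded to 0.1 °C: CPT ≈ 17.0 °C

17.0 °C


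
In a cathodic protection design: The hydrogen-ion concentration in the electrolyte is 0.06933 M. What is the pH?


pH = −log10[H+]
pH = −log10(0.06933) = 1.16

1.16


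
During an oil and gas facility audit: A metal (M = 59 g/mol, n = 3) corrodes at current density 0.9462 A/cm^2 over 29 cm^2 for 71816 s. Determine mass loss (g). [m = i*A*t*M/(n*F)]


Apply Faraday's law: m = i*A*t*M / (n*F)
Total charge passed Q = i*A*t = 0.9462*29*71816 = 1970616.6768 C
m = Q*M/(n*F) = 1970616.6768*59/(3*96485) = 401.67343 g

401.67343 g


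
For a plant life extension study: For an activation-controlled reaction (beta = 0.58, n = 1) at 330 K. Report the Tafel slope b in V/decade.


Apply the Tafel slope relation: b = 2.303*R*T/(beta*n*F)
Numerator: 2.303 * 8.314 * 330 = 6318.56
Denominator: 0.58 * 1 * 96485 = 55961.3
b = 6318.56 / 55961.3 = 0.113 V/decade

0.113 V/decade


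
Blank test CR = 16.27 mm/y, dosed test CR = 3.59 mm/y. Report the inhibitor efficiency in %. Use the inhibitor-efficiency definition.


Apply the inhibitor-efficiency definition: IE = (CR_blank − CR_inh)/CR_blank × 100
IE = (16.27 − 3.59) / 16.27 × 100
IE = 12.68 / 16.27 × 100 = 77.9 %

77.9 %


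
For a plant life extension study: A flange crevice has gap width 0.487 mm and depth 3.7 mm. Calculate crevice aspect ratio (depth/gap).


Aspect ratio = depth / gap
Ratio = 3.7 / 0.487 = 7.6

7.6


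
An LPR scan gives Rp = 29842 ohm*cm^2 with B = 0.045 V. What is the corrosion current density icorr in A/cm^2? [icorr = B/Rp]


Apply the Stern-Geary relation: icorr = B / Rp
icorr = 0.045 / 29842 = 1.508×10^-6 A/cm^2

1.508×10^-6 A/cm^2


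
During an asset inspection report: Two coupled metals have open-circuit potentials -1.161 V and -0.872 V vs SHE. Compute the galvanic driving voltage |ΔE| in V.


Driving voltage is the absolute potential difference.
|ΔE| = |-1.161 − (-0.872)| = 0.289 V

0.289 V


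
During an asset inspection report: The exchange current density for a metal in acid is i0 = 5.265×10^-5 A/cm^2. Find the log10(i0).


i0 = 5.265×10^-5 A/cm^2
log10(i0) = -4.279

-4.279


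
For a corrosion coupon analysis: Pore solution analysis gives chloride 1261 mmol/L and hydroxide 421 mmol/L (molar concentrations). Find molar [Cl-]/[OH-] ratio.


Threshold parameter = [Cl-] / [OH-] (molar basis; both in mmol/L, so units cancel)
Ratio = 1261 / 421 = 3.0

3.0


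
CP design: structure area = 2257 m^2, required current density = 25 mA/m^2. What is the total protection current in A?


I = area * current density, then convert mA → A (÷1000)
I = 2257 * 25 / 1000 = 56.43 A

56.43 A


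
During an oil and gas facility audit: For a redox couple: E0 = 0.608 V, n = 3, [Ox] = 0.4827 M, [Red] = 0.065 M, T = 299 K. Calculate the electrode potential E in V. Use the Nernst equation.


Apply the Nernst equation: E = E0 + (RT/nF)*ln([Ox]/[Red])
Step 1: RT/nF = 8.314*299/(3*96485) = 0.00858816 V
Step 2: [Ox]/[Red] = 0.4827/0.065 = 7.426154
Step 3: ln(7.426154) = 2.005008
Step 4: correction = 0.00858816 * 2.005008 = 0.0172 V
E = 0.608 + 0.0172 = 0.6252 V

0.6252 V


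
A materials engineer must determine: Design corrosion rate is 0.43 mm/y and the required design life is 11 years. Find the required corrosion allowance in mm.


Corrosion allowance = CR × design life
CA = 0.43 * 11 = 4.73 mm

4.73 mm


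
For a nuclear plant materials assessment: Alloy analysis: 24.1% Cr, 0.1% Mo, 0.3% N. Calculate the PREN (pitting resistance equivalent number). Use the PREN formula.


Apply the PREN formula: PREN = Cr + 3.3*Mo + 16*N
PREN = 24.1 + 3.3*0.1 + 16*0.3
PREN = 24.1 + 0.33 + 4.8 = 29.23

29.23


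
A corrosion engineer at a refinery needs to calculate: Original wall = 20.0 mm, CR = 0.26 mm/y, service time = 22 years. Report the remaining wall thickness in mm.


Remaining wall = original − CR × time
t = 20.0 − 0.26*22 = 20.0 − 5.72 = 14.28 mm

14.28 mm


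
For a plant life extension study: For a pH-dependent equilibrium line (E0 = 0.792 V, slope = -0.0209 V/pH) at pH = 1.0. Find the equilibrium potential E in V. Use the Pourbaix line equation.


Apply the Pourbaix line equation: E = E0 + slope*pH
E = 0.792 + (-0.0209)*1.0 = 0.792 + (-0.0209) = 0.7711 V
Rounded to 4 decimal places: E = 0.7711 V

0.7711 V


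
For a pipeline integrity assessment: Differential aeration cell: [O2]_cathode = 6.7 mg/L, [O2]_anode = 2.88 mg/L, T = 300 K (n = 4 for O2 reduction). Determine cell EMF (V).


Apply the Nernst concentration-cell relation: E = (RT/nF)*ln(C_cathode/C_anode)
RT/nF = 8.314*300/(4*96485) = 0.00646266 V
ln(6.7/2.88) = 0.84432
E = 0.00646266 * 0.84432 = 0.00546 V

0.00546 V


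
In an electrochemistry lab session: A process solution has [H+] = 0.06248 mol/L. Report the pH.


pH = −log10[H+]
pH = −log10(0.06248) = 1.2

1.2


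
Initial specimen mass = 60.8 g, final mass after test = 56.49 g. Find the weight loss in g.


Weight loss = initial − final
WL = 60.8 − 56.49 = 4.31 g

4.31 g


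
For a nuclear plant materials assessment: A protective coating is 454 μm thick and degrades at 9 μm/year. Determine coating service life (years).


Service life = thickness / degradation rate
Life = 454 / 9 = 50.4 years

50.4 years


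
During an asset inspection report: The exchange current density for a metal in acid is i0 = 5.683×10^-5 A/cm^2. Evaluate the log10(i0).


i0 = 5.683×10^-5 A/cm^2
log10(i0) = -4.245

-4.245


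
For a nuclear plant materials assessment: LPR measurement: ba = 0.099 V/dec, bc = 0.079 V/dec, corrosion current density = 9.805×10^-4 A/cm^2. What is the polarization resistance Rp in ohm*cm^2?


Apply the Stern-Geary equation: Rp = ba*bc / (2.303*icorr*(ba+bc))
ba*bc = 0.099*0.079 = 0.007821
ba+bc = 0.178; 2.303*icorr*(ba+bc) = 2.303*9.805×10^-4*0.178 = 4.0194029×10^-4
Rp = 0.007821 / 4.0194029×10^-4 = 19.5 ohm*cm^2

19.5 ohm*cm^2


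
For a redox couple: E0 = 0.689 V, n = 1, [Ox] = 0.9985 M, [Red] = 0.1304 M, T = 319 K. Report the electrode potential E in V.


Apply the Nernst equation: E = E0 + (RT/nF)*ln([Ox]/[Red])
Step 1: RT/nF = 8.314*319/(1*96485) = 0.02748786 V
Step 2: [Ox]/[Red] = 0.9985/0.1304 = 7.657209
Step 3: ln(7.657209) = 2.035648
Step 4: correction = 0.02748786 * 2.035648 = 0.056 V
E = 0.689 + 0.056 = 0.745 V

0.745 V


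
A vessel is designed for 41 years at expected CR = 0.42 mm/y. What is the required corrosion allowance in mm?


Corrosion allowance = CR × design life
CA = 0.42 * 41 = 17.22 mm

17.22 mm


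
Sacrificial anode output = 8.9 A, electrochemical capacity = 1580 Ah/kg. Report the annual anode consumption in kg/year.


Annual consumption = current * hours per year / capacity
Rate = 8.9 * 8760 / 1580 = 49.3 kg/year

49.3 kg/year


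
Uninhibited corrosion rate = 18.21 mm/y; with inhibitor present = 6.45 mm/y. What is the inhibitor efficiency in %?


Apply the inhibitor-efficiency definition: IE = (CR_blank − CR_inh)/CR_blank × 100
IE = (18.21 − 6.45) / 18.21 × 100
IE = 11.76 / 18.21 × 100 = 64.6 %

64.6 %


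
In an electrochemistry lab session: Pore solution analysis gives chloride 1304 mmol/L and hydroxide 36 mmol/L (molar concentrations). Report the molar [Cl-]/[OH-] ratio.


Threshold parameter = [Cl-] / [OH-] (molar basis; both in mmol/L, so units cancel)
Ratio = 1304 / 36 = 36.22

36.22


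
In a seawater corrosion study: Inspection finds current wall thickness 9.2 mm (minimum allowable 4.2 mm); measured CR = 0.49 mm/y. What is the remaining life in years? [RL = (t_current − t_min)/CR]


Apply the remaining-life relation: RL = (t_current − t_min) / CR
RL = (9.2 − 4.2) / 0.49 = 5.0 / 0.49 = 10.2 years

10.2 years


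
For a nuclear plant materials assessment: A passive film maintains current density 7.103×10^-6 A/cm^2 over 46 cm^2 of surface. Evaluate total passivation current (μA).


I = i_pass * A, then convert A → μA (×10^6)
I = 7.103×10^-6 * 46 * 10^6 = 326.74 μA

326.74 μA


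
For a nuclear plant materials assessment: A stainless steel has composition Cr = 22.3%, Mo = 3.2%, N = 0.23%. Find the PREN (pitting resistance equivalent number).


Apply the PREN formula: PREN = Cr + 3.3*Mo + 16*N
PREN = 22.3 + 3.3*3.2 + 16*0.23
PREN = 22.3 + 10.56 + 3.68 = 36.54

36.54


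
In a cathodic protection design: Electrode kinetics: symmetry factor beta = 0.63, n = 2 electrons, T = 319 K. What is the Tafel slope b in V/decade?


Apply the Tafel slope relation: b = 2.303*R*T/(beta*n*F)
Numerator: 2.303 * 8.314 * 319 = 6107.94
Denominator: 0.63 * 2 * 96485 = 121571.1
b = 6107.94 / 121571.1 = 0.0502 V/decade

0.0502 V/decade


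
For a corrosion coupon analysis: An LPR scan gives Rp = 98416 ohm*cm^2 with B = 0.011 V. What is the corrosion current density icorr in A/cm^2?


Apply the Stern-Geary relation: icorr = B / Rp
icorr = 0.011 / 98416 = 1.118×10^-7 A/cm^2

1.118×10^-7 A/cm^2


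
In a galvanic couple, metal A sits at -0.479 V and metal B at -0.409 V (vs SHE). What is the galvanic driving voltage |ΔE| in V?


Driving voltage is the absolute potential difference.
|ΔE| = |-0.479 − (-0.409)| = 0.07 V

0.07 V


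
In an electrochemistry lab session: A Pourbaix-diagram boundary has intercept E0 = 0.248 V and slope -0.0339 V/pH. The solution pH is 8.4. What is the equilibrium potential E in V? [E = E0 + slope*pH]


Apply the Pourbaix line equation: E = E0 + slope*pH
E = 0.248 + (-0.0339)*8.4 = 0.248 + (-0.28476) = -0.03676 V
Rounded to 3 decimal places: E = -0.037 V

-0.037 V


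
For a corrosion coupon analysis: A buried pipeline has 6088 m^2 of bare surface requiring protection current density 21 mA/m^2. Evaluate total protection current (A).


I = area * current density, then convert mA → A (÷1000)
I = 6088 * 21 / 1000 = 127.85 A

127.85 A


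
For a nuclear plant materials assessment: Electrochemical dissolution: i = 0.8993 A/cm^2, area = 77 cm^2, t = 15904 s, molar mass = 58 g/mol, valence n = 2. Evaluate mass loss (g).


Apply Faraday's law: m = i*A*t*M / (n*F)
Total charge passed Q = i*A*t = 0.8993*77*15904 = 1101289.9744 C
m = Q*M/(n*F) = 1101289.9744*58/(2*96485) = 331.009 g

331.009 g


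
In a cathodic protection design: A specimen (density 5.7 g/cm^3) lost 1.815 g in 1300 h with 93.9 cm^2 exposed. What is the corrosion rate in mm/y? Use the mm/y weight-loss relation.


Apply the mm/y weight-loss relation: CR = 87600 * W / (D * A * T)
Numerator: 87600 * 1.815 = 158994.0
Denominator: 5.7 * 93.9 * 1300 = 695799.0
CR = 158994.0 / 695799.0 = 0.2285 mm/y

0.2285 mm/y


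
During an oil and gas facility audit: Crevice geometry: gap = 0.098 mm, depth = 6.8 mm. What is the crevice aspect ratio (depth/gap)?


Aspect ratio = depth / gap
Ratio = 6.8 / 0.098 = 69.4

69.4


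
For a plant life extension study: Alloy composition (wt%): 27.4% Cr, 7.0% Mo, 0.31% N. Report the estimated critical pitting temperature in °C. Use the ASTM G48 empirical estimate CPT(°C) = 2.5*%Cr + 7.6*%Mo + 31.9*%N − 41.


Apply the ASTM G48 empirical CPT estimate: CPT(°C) = 2.5*%Cr + 7.6*%Mo + 31.9*%N − 41
2.5*27.4 = 68.5; 7.6*7.0 = 53.2; 31.9*0.31 = 9.889
CPT = 68.5 + 53.2 + 9.889 − 41 = 90.589 °C
Rounded to 0.1 °C: CPT ≈ 90.6 °C

90.6 °C


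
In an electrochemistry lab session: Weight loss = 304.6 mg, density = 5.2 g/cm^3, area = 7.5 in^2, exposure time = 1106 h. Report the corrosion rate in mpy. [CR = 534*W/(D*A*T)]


Apply the mpy weight-loss relation: CR = 534 * W / (D * A * T)
Numerator: 534 * 304.6 = 162656.4
Denominator: 5.2 * 7.5 * 1106 = 43134.0
CR = 162656.4 / 43134.0 = 3.77096 mpy

3.77096 mpy


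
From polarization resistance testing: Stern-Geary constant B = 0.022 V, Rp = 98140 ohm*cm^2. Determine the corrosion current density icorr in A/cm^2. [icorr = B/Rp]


Apply the Stern-Geary relation: icorr = B / Rp
icorr = 0.022 / 98140 = 2.242×10^-7 A/cm^2

2.242×10^-7 A/cm^2


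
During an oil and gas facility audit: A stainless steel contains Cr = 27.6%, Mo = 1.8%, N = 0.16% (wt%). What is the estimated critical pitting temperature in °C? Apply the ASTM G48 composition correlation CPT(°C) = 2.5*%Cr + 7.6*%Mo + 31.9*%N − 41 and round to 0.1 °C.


Apply the ASTM G48 empirical CPT estimate: CPT(°C) = 2.5*%Cr + 7.6*%Mo + 31.9*%N − 41
2.5*27.6 = 69; 7.6*1.8 = 13.68; 31.9*0.16 = 5.104
CPT = 69 + 13.68 + 5.104 − 41 = 46.784 °C
Rounded to 0.1 °C: CPT ≈ 46.8 °C

46.8 °C


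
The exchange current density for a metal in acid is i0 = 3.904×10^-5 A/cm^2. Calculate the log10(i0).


i0 = 3.904×10^-5 A/cm^2
log10(i0) = -4.408

-4.408


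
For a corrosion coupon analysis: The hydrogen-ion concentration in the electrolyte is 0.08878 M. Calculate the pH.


pH = −log10[H+]
pH = −log10(0.08878) = 1.05

1.05


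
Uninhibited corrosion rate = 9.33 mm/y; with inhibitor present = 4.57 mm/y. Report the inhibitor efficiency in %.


Apply the inhibitor-efficiency definition: IE = (CR_blank − CR_inh)/CR_blank × 100
IE = (9.33 − 4.57) / 9.33 × 100
IE = 4.76 / 9.33 × 100 = 51.0 %

51.0 %


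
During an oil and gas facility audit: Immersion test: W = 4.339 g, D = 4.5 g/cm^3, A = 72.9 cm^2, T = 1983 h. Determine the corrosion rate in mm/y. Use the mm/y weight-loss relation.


Apply the mm/y weight-loss relation: CR = 87600 * W / (D * A * T)
Numerator: 87600 * 4.339 = 380096.4
Denominator: 4.5 * 72.9 * 1983 = 650523.15
CR = 380096.4 / 650523.15 = 0.58429 mm/y

0.58429 mm/y


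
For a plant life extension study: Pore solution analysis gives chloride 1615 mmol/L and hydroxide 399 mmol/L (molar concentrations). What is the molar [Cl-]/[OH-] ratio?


Threshold parameter = [Cl-] / [OH-] (molar basis; both in mmol/L, so units cancel)
Ratio = 1615 / 399 = 4.05

4.05


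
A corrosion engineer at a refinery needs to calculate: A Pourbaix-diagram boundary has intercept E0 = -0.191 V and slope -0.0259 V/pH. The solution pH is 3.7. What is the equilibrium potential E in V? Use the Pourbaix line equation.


Apply the Pourbaix line equation: E = E0 + slope*pH
E = -0.191 + (-0.0259)*3.7 = -0.191 + (-0.09583) = -0.28683 V
Rounded to 3 decimal places: E = -0.287 V

-0.287 V


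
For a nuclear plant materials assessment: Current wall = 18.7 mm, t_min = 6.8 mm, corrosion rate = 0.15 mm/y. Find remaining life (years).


Apply the remaining-life relation: RL = (t_current − t_min) / CR
RL = (18.7 − 6.8) / 0.15 = 11.9 / 0.15 = 79.3 years

79.3 years


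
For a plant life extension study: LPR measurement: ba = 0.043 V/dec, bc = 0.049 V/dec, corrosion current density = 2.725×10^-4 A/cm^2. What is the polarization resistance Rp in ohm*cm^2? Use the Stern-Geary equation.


Apply the Stern-Geary equation: Rp = ba*bc / (2.303*icorr*(ba+bc))
ba*bc = 0.043*0.049 = 0.002107
ba+bc = 0.092; 2.303*icorr*(ba+bc) = 2.303*2.725×10^-4*0.092 = 5.773621×10^-5
Rp = 0.002107 / 5.773621×10^-5 = 36.5 ohm*cm^2

36.5 ohm*cm^2


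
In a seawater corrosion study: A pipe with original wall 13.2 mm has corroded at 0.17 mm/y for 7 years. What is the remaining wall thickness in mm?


Remaining wall = original − CR × time
t = 13.2 − 0.17*7 = 13.2 − 1.19 = 12.01 mm

12.01 mm


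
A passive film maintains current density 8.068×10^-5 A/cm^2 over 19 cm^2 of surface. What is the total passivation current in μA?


I = i_pass * A, then convert A → μA (×10^6)
I = 8.068×10^-5 * 19 * 10^6 = 1532.92 μA

1532.92 μA


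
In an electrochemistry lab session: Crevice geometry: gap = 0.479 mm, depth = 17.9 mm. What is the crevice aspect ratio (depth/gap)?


Aspect ratio = depth / gap
Ratio = 17.9 / 0.479 = 37.4

37.4


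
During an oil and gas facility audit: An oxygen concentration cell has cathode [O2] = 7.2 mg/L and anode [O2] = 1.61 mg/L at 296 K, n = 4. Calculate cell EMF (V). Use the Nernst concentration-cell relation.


Apply the Nernst concentration-cell relation: E = (RT/nF)*ln(C_cathode/C_anode)
RT/nF = 8.314*296/(4*96485) = 0.00637649 V
ln(7.2/1.61) = 1.49785
E = 0.00637649 * 1.49785 = 0.00955 V

0.00955 V


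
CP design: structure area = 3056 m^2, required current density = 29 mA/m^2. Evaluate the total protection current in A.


I = area * current density, then convert mA → A (÷1000)
I = 3056 * 29 / 1000 = 88.62 A

88.62 A


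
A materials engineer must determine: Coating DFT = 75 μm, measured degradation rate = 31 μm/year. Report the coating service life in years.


Service life = thickness / degradation rate
Life = 75 / 31 = 2.4 years

2.4 years


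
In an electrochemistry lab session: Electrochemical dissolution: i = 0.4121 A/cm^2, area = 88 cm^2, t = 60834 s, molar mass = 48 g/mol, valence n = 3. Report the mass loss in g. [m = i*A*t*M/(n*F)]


Apply Faraday's law: m = i*A*t*M / (n*F)
Total charge passed Q = i*A*t = 0.4121*88*60834 = 2206132.8432 C
m = Q*M/(n*F) = 2206132.8432*48/(3*96485) = 365.841 g

365.841 g


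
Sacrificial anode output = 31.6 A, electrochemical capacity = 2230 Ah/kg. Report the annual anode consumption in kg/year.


Annual consumption = current * hours per year / capacity
Rate = 31.6 * 8760 / 2230 = 124.1 kg/year

124.1 kg/year
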